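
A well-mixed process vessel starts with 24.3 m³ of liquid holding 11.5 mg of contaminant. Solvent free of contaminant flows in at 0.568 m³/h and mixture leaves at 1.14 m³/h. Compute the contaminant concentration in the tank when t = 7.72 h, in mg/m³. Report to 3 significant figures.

Let m(t) be the amount of contaminant. Volume: V(t) = V₀ + (Q_in − Q_out) t = 24.3 − 0.57200 t; V(7.72) = 19.884 m³.
Solute balance: dm/dt = 0 − Q_out C = −Q_out m/V(t).
Separate: dm/m = −Q_out dt/V(t) ⇒ ln(m/m₀) = −(Q_out/(Q_in−Q_out)) ln(V/V₀).
m = m₀ (V₀/V)^(Q_out/(Q_in−Q_out)) = 11.5 × (24.3/19.884)^(-1.9930) = 7.7110 mg.
C = m/V = 7.7110/19.884 = 0.38779 mg/m³.

0.388 mg/m³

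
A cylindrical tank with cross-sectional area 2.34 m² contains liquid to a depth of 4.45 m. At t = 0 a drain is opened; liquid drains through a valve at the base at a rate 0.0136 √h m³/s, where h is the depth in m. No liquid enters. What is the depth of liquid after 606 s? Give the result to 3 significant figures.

Unsteady balance on liquid volume: A dh/dt = −0.0136 √h.
This is separable: 2 d(√h)/dt = −0.0136/A, so √h = √h₀ − (0.0136/(2A)) t.
√h = √4.45 − 0.0136·606/(2·2.34) = 2.1095 − 1.7610 = 0.34848.
h = 0.34848² = 0.12144 m.

0.121 m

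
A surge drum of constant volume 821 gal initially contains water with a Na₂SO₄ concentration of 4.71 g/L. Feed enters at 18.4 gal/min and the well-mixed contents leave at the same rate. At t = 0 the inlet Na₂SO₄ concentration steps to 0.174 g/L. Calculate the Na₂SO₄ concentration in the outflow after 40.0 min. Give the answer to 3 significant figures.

Unsteady species balance (constant V, well mixed): V dC/dt = Q(C_in − C).
So dC/dt = (C_in − C)/τ with τ = V/Q = 821/18.4 = 44.620 min.
Solution: C(t) = C_in + (C₀ − C_in) e^(−t/τ).
C(40.0) = 0.174 + (4.71 − 0.174)·e^(−40.0/44.620) = 0.174 + (4.5360)·0.40801 = 2.0247 g/L.

2.02 g/L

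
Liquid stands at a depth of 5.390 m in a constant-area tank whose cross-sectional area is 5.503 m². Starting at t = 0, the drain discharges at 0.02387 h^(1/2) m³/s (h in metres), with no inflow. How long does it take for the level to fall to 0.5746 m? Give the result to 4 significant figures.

721.0 s

A dh/dt = −Q_out = −0.02387 √h.
∫ h^(−1/2) dh = −(0.02387/A) ∫ dt, giving 2√h = 2√h₀ − (0.02387/A) t.
t = 2A(√h₀ − √h)/0.02387 = 2·5.503·(√5.390 − √0.5746)/0.02387
  = 11.0060 × (2.32164 − 0.758024) / 0.02387 = 720.952 s.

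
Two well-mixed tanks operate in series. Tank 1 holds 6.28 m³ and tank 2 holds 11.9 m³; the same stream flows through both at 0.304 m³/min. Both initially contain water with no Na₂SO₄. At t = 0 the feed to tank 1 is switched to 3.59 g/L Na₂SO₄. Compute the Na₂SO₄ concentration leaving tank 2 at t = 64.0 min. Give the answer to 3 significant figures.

Species balance on tank i: dCᵢ/dt = (Cᵢ₋₁ − Cᵢ)/τᵢ with τᵢ = Vᵢ/Q.
τ₁ = 6.28/0.304 = 20.658 min; τ₂ = 11.9/0.304 = 39.145 min.
Tank 1: C₁ = C_in(1 − e^(−t/τ₁)). Tank 2 (τ₁ ≠ τ₂): C₂ = C_in[1 − (τ₁ e^(−t/τ₁) − τ₂ e^(−t/τ₂))/(τ₁ − τ₂)].
At t = 64.0: e^(−t/τ₁) = 0.045135, e^(−t/τ₂) = 0.19496.
C₂ = 3.59·[1 − (20.658·0.045135 − 39.145·0.19496)/(-18.487)] = 3.59·0.63762 = 2.2891 g/L.

2.29 g/L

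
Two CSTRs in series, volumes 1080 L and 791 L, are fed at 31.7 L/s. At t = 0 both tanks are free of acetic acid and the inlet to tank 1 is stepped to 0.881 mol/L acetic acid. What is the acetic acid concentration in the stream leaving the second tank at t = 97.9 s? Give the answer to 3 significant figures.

0.743 mol/L

Time constants: τᵢ = Vᵢ/Q for each well-mixed tank.
τ₁ = 1080/31.7 = 34.069 s; τ₂ = 791/31.7 = 24.953 s.
Solving the cascade with C₁(0)=C₂(0)=0 gives C₂(t) = C_in[1 − (τ₁ e^(−t/τ₁) − τ₂ e^(−t/τ₂))/(τ₁ − τ₂)].
At t = 97.9: e^(−t/τ₁) = 0.056498, e^(−t/τ₂) = 0.019773.
C₂ = 0.881·[1 − (34.069·0.056498 − 24.953·0.019773)/(9.1167)] = 0.881·0.84298 = 0.74267 mol/L.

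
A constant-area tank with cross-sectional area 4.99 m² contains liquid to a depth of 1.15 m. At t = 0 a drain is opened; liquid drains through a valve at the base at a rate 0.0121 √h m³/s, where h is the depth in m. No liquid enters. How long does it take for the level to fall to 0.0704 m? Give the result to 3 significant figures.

666 s

A dh/dt = −Q_out = −0.0121 √h.
Separate and integrate: 2(√h − √h₀) = −(0.0121/A) t.
t = 2A(√h₀ − √h)/0.0121 = 2·4.99·(√1.15 − √0.0704)/0.0121
  = 9.9800 × (1.0724 − 0.26533) / 0.0121 = 665.65 s.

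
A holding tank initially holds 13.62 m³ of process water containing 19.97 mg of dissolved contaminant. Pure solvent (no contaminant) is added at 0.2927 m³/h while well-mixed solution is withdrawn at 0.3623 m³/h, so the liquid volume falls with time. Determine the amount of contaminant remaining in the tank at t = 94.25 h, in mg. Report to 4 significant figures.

0.6531 mg

Total volume: dV/dt = Q_in − Q_out = -0.0696000 m³/h, so V(t) = 13.62 − 0.0696000 t and V(94.25) = 7.06020 m³.
Solute balance: dm/dt = 0 − Q_out C = −Q_out m/V(t).
Separate: dm/m = −Q_out dt/V(t) ⇒ ln(m/m₀) = −(Q_out/(Q_in−Q_out)) ln(V/V₀).
m = m₀ (V₀/V)^(Q_out/(Q_in−Q_out)) = 19.97 × (13.62/7.06020)^(-5.20546) = 0.653052 mg.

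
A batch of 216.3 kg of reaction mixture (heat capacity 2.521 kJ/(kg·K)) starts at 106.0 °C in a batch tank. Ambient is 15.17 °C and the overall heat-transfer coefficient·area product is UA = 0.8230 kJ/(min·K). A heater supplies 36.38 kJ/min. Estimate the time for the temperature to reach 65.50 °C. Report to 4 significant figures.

M c_p dT/dt = −UA(T − T_amb) + Q̇.
τ = M c_p/UA = 662.567 min; T_ss = T_amb + Q̇/UA = 15.17 + 36.38/0.8230 = 59.3741 °C.
T(t) = T_ss + (T₀ − T_ss)e^(−t/τ); set T = 65.50:
t = −τ ln[(T − T_ss)/(T₀ − T_ss)] = −662.567 · ln(0.131383) = 1344.77 min.

1345 min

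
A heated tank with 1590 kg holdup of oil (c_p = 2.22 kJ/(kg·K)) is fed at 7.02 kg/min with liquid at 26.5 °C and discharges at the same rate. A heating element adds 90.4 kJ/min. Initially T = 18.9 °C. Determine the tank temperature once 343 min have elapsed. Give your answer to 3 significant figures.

Energy balance: M c_p dT/dt = ṁ c_p (T_in − T) + 90.4.
Rearrange: dT/dt = (T_ss − T)/τ with τ = M/ṁ = 226.50 min and T_ss = T_in + Q̇/(ṁ c_p) = 32.301 °C.
Solution: T(t) = T_ss + (T₀ − T_ss) e^(−t/τ).
T(343) = 32.301 + (-13.401)·e^(−343/226.50) = 32.301 + (-13.401)·0.21995 = 29.353 °C.

29.4 °C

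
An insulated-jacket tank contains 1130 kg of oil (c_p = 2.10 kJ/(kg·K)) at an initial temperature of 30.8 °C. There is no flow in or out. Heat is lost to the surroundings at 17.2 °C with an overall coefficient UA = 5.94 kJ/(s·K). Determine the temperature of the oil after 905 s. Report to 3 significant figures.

18.6 °C

Unsteady energy balance on the tank contents: M c_p dT/dt = −UA(T − T_amb).
dT/dt = (T_ss − T)/τ with T_ss = T_amb = 17.200 °C, τ = M c_p/UA = 1130·2.10/5.94 = 399.49 s.
This is linear first-order; T(t) = T_ss + (T₀ − T_ss) e^(−t/τ).
T(905) = 17.200 + (13.600)·0.10379 = 18.612 °C.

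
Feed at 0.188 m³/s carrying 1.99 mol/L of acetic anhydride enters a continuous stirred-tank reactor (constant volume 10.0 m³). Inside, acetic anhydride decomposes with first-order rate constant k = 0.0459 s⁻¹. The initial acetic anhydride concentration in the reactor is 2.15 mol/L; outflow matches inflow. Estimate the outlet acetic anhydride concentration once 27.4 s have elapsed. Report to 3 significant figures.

Accumulation = in − out − consumed: V dC/dt = Q C_in − Q C − k V C.
dC/dt = (Q/V) C_in − (Q/V + k) C; effective rate a = Q/V + k = 0.018800 + 0.0459 = 0.064700 s⁻¹.
C_ss = Q C_in/(Q + kV) = 0.57824 mol/L; C(t) = C_ss + (C₀ − C_ss) e^(−a t).
C(27.4) = 0.57824 + (1.5718)·e^(−0.064700·27.4) = 0.57824 + (1.5718)·0.16986 = 0.84522 mol/L.

0.845 mol/L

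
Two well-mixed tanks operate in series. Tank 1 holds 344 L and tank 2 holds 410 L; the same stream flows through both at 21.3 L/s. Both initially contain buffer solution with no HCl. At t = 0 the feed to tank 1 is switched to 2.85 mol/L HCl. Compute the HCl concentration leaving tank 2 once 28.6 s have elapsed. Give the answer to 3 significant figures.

Species balance on tank i: dCᵢ/dt = (Cᵢ₋₁ − Cᵢ)/τᵢ with τᵢ = Vᵢ/Q.
τ₁ = 344/21.3 = 16.150 s; τ₂ = 410/21.3 = 19.249 s.
Solving the cascade with C₁(0)=C₂(0)=0 gives C₂(t) = C_in[1 − (τ₁ e^(−t/τ₁) − τ₂ e^(−t/τ₂))/(τ₁ − τ₂)].
At t = 28.6: e^(−t/τ₁) = 0.17018, e^(−t/τ₂) = 0.22632.
C₂ = 2.85·[1 − (16.150·0.17018 − 19.249·0.22632)/(-3.0986)] = 2.85·0.48109 = 1.3711 mol/L.

1.37 mol/L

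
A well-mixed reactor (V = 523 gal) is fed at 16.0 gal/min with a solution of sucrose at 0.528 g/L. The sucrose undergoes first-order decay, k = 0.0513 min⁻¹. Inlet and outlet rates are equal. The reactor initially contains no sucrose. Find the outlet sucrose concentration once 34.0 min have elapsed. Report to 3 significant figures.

0.185 g/L

V dC/dt = Q(C_in − C) − k V C.
This is linear with rate a = Q/V + k = 0.081893 min⁻¹.
C_ss = Q C_in/(Q + kV) = 0.19725 g/L; C(t) = C_ss + (C₀ − C_ss) e^(−a t).
C(34.0) = 0.19725 + (-0.19725)·e^(−0.081893·34.0) = 0.19725 + (-0.19725)·0.061769 = 0.18506 g/L.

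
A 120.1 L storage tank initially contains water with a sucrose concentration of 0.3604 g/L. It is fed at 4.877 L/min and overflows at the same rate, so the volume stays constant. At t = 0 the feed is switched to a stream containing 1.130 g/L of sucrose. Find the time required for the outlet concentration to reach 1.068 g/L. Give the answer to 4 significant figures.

Species balance: V dC/dt = Q(C_in − C) ⇒ τ = V/Q = 24.6258 min.
C(t) = C_in + (C₀ − C_in) e^(−t/τ). Set C = 1.068 and solve for t:
e^(−t/τ) = (C − C_in)/(C₀ − C_in) = (1.068 − 1.130)/(0.3604 − 1.130) = 0.0805613
t = −τ ln(…) = 24.6258 × 2.51874 = 62.0259 min.

62.03 min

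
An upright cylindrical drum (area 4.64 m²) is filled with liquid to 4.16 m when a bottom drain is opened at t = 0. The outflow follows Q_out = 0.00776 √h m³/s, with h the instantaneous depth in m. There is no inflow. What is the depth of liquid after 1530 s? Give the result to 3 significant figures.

0.578 m

With no inflow, A dh/dt = −0.00776 √h.
Separate and integrate: 2(√h − √h₀) = −(0.00776/A) t.
√h = √4.16 − 0.00776·1530/(2·4.64) = 2.0396 − 1.2794 = 0.76021.
h = 0.76021² = 0.57792 m.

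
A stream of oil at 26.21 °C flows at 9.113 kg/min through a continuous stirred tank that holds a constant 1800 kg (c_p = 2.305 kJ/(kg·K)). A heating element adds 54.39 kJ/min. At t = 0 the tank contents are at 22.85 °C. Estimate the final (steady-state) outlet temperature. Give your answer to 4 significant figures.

28.80 °C

First-law balance (no shaft work): M c_p dT/dt = ṁ c_p (T_in − T) + 54.39.
At steady state dT/dt = 0 ⇒ T_ss = T_in + Q̇/(ṁ c_p) = 26.21 + 54.39/(9.113·2.305) = 28.7993 °C.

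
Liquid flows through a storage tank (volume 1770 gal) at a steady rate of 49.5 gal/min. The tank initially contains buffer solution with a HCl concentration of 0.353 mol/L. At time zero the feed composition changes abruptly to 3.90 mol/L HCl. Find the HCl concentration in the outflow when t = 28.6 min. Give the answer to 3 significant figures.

Species balance on the tank: V dC/dt = Q(C_in − C).
Rewrite as dC/dt + C/τ = C_in/τ, τ = V/Q = 35.758 min.
Solution: C(t) = C_in + (C₀ − C_in) e^(−t/τ).
C(28.6) = 3.90 + (0.353 − 3.90)·e^(−28.6/35.758) = 3.90 + (-3.5470)·0.44941 = 2.3060 mol/L.

2.31 mol/L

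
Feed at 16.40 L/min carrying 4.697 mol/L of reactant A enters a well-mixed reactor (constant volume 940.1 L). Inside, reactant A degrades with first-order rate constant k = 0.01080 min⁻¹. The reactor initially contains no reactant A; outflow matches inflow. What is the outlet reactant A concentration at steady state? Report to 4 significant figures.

2.901 mol/L

Species balance: V dC/dt = Q C_in − Q C − k V C.
At steady state: 0 = Q C_in − (Q + kV) C_ss, so C_ss = Q C_in/(Q + kV).
C_ss = 16.40·4.697/(16.40 + 0.01080·940.1) = 77.0308/26.5531 = 2.90101 mol/L.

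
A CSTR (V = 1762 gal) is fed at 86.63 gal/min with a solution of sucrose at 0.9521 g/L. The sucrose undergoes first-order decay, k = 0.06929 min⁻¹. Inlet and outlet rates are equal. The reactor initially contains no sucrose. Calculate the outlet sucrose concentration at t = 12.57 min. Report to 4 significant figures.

Species balance: V dC/dt = Q C_in − Q C − k V C.
dC/dt = (Q/V) C_in − (Q/V + k) C; effective rate a = Q/V + k = 0.0491657 + 0.06929 = 0.118456 min⁻¹.
C_ss = Q C_in/(Q + kV) = 0.395175 g/L; C(t) = C_ss + (C₀ − C_ss) e^(−a t).
C(12.57) = 0.395175 + (-0.395175)·e^(−0.118456·12.57) = 0.395175 + (-0.395175)·0.225601 = 0.306023 g/L.

0.3060 g/L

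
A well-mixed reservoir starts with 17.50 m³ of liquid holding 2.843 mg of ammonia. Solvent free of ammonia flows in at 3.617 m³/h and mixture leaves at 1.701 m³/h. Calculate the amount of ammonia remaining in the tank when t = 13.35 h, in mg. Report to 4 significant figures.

1.278 mg

Total volume: dV/dt = Q_in − Q_out = 1.91600 m³/h, so V(t) = 17.50 + 1.91600 t and V(13.35) = 43.0786 m³.
No ammonia enters, so dm/dt = −Q_out · (m/V).
Separate: dm/m = −Q_out dt/V(t) ⇒ ln(m/m₀) = −(Q_out/(Q_in−Q_out)) ln(V/V₀).
m = m₀ (V₀/V)^(Q_out/(Q_in−Q_out)) = 2.843 × (17.50/43.0786)^(0.887787) = 1.27777 mg.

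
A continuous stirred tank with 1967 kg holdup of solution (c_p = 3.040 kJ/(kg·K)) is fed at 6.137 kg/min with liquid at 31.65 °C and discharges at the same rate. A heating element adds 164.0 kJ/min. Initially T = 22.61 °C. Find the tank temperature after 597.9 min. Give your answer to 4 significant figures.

37.68 °C

First-law balance (no shaft work): M c_p dT/dt = ṁ c_p (T_in − T) + 164.0.
τ = M/ṁ = 320.515 min; T_ss = T_in + Q̇/(ṁ c_p) = 31.65 + 164.0/(6.137·3.040) = 40.4405 °C.
This is linear first-order; T(t) = T_ss + (T₀ − T_ss) e^(−t/τ).
T(597.9) = 40.4405 + (-17.8305)·e^(−597.9/320.515) = 40.4405 + (-17.8305)·0.154829 = 37.6798 °C.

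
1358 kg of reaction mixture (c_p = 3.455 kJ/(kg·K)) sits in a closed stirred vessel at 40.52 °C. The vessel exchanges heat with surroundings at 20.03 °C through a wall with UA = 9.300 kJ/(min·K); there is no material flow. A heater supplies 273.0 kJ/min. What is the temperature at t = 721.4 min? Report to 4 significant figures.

47.26 °C

Lumped-capacitance energy balance: M c_p dT/dt = UA(T_amb − T) + Q̇.
dT/dt = (T_ss − T)/τ with T_ss = T_amb + Q̇/UA = 20.03 + 273.0/9.300 = 49.3848 °C, τ = M c_p/UA = 1358·3.455/9.300 = 504.504 min.
Solution: T(t) = T_ss + (T₀ − T_ss) e^(−t/τ).
T(721.4) = 49.3848 + (-8.86484)·0.239328 = 47.2632 °C.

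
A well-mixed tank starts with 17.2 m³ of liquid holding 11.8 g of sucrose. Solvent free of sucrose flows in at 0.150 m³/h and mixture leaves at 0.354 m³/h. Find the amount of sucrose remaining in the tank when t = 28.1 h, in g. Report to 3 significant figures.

Let m(t) be the amount of sucrose. Volume: V(t) = V₀ + (Q_in − Q_out) t = 17.2 − 0.20400 t; V(28.1) = 11.468 m³.
Solute balance: dm/dt = 0 − Q_out C = −Q_out m/V(t).
Separate: dm/m = −Q_out dt/V(t) ⇒ ln(m/m₀) = −(Q_out/(Q_in−Q_out)) ln(V/V₀).
m = m₀ (V₀/V)^(Q_out/(Q_in−Q_out)) = 11.8 × (17.2/11.468)^(-1.7353) = 5.8395 g.

5.84 g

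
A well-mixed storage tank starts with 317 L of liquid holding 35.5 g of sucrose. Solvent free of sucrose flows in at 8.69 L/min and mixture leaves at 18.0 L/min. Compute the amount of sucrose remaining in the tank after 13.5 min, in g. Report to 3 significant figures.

13.4 g

Total volume: dV/dt = Q_in − Q_out = -9.3100 L/min, so V(t) = 317 − 9.3100 t and V(13.5) = 191.31 L.
Species balance (pure solvent in): dm/dt = −Q_out · m/V(t).
dm/m = −Q_out dt/(V₀ − 9.3100 t); integrating gives ln(m/m₀) = −(Q_out/(Q_in−Q_out)) ln(V/V₀).
m = m₀ (V₀/V)^(Q_out/(Q_in−Q_out)) = 35.5 × (317/191.31)^(-1.9334) = 13.373 g.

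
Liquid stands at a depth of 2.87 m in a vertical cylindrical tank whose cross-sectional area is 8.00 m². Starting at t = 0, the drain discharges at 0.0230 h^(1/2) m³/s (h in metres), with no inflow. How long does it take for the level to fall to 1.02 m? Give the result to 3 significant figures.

A dh/dt = −Q_out = −0.0230 √h.
Separate and integrate: 2(√h − √h₀) = −(0.0230/A) t.
t = 2A(√h₀ − √h)/0.0230 = 2·8.00·(√2.87 − √1.02)/0.0230
  = 16.000 × (1.6941 − 1.0100) / 0.0230 = 475.94 s.

476 s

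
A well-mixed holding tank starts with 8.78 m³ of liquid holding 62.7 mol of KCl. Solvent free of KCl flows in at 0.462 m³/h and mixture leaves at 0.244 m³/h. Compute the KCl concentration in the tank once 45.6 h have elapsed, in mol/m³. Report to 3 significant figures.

Total volume: dV/dt = Q_in − Q_out = 0.21800 m³/h, so V(t) = 8.78 + 0.21800 t and V(45.6) = 18.721 m³.
Solute balance: dm/dt = 0 − Q_out C = −Q_out m/V(t).
dm/m = −Q_out dt/(V₀ + 0.21800 t); integrating gives ln(m/m₀) = −(Q_out/(Q_in−Q_out)) ln(V/V₀).
m = m₀ (V₀/V)^(Q_out/(Q_in−Q_out)) = 62.7 × (8.78/18.721)^(1.1193) = 26.867 mol.
C = m/V = 26.867/18.721 = 1.4351 mol/m³.

1.44 mol/m³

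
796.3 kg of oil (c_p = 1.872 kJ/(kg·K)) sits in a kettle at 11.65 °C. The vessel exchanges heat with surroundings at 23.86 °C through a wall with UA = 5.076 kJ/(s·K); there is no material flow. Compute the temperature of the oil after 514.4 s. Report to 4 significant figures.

Lumped-capacitance energy balance: M c_p dT/dt = UA(T_amb − T).
dT/dt = (T_ss − T)/τ with T_ss = T_amb = 23.8600 °C, τ = M c_p/UA = 796.3·1.872/5.076 = 293.671 s.
This is linear first-order; T(t) = T_ss + (T₀ − T_ss) e^(−t/τ).
T(514.4) = 23.8600 + (-12.2100)·0.173493 = 21.7417 °C.

21.74 °C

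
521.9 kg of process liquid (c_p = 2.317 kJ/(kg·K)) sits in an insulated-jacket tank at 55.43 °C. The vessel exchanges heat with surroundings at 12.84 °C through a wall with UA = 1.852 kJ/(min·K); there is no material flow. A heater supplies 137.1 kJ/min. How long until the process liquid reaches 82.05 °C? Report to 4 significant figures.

1225 min

M c_p dT/dt = −UA(T − T_amb) + Q̇.
τ = M c_p/UA = 652.939 min; T_ss = T_amb + Q̇/UA = 12.84 + 137.1/1.852 = 86.8681 °C.
T(t) = T_ss + (T₀ − T_ss)e^(−t/τ); set T = 82.05:
t = −τ ln[(T − T_ss)/(T₀ − T_ss)] = −652.939 · ln(0.153256) = 1224.68 min.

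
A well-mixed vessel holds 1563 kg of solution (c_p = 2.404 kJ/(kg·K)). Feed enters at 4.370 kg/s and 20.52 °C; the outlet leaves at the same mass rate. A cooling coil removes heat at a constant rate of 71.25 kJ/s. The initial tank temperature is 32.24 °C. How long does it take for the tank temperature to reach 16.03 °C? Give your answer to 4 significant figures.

Heat balance on the well-mixed liquid: M c_p dT/dt = ṁ c_p (T_in − T) − 71.25.
τ = M/ṁ = 357.666 s; T_ss = T_in − Q̇/(ṁ c_p) = 13.7378 °C.
T(t) = T_ss + (T₀ − T_ss) e^(−t/τ). Set T = 16.03:
e^(−t/τ) = (16.03 − 13.7378)/(32.24 − 13.7378) = 0.123887
t = −357.666 · ln(0.123887) = 746.945 s.

746.9 s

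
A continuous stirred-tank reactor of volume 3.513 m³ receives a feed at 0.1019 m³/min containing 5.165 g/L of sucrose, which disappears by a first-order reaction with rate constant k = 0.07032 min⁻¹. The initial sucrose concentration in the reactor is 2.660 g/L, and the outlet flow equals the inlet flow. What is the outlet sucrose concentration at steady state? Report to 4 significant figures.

1.508 g/L

Species balance: V dC/dt = Q C_in − Q C − k V C.
Steady state (dC/dt = 0): C_ss = Q C_in/(Q + kV) = C_in/(1 + kV/Q).
C_ss = 0.1019·5.165/(0.1019 + 0.07032·3.513) = 0.526313/0.348934 = 1.50835 g/L.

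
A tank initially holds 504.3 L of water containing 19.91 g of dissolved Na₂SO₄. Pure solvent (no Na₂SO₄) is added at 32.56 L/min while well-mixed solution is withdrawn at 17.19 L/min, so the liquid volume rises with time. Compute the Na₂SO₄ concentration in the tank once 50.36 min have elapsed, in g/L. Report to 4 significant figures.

0.005503 g/L

Total volume: dV/dt = Q_in − Q_out = 15.3700 L/min, so V(t) = 504.3 + 15.3700 t and V(50.36) = 1278.33 L.
No Na₂SO₄ enters, so dm/dt = −Q_out · (m/V).
dm/m = −Q_out dt/(V₀ + 15.3700 t); integrating gives ln(m/m₀) = −(Q_out/(Q_in−Q_out)) ln(V/V₀).
m = m₀ (V₀/V)^(Q_out/(Q_in−Q_out)) = 19.91 × (504.3/1278.33)^(1.11841) = 7.03530 g.
C = m/V = 7.03530/1278.33 = 0.00550350 g/L.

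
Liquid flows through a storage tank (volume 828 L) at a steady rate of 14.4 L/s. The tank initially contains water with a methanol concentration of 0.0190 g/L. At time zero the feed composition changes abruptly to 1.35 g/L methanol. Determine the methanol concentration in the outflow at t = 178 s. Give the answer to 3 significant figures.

Species balance on the tank: V dC/dt = Q(C_in − C).
Time constant τ = V/Q = 828/14.4 = 57.500 s.
Solution: C(t) = C_in + (C₀ − C_in) e^(−t/τ).
C(178) = 1.35 + (0.0190 − 1.35)·e^(−178/57.500) = 1.35 + (-1.3310)·0.045245 = 1.2898 g/L.

1.29 g/L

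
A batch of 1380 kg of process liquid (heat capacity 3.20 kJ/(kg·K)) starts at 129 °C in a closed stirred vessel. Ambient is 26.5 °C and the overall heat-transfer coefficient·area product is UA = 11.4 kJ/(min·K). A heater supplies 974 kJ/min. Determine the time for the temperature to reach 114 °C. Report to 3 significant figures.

M c_p dT/dt = −UA(T − T_amb) + Q̇.
τ = M c_p/UA = 387.37 min; T_ss = T_amb + Q̇/UA = 26.5 + 974/11.4 = 111.94 °C.
T(t) = T_ss + (T₀ − T_ss)e^(−t/τ); set T = 114:
t = −τ ln[(T − T_ss)/(T₀ − T_ss)] = −387.37 · ln(0.12082) = 818.68 min.

819 min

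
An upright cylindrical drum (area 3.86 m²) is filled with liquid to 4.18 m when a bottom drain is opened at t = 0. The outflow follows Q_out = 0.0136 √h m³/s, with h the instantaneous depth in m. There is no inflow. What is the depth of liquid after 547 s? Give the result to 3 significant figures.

1.17 m

Unsteady balance on liquid volume: A dh/dt = −0.0136 √h.
Separate and integrate: 2(√h − √h₀) = −(0.0136/A) t.
√h = √4.18 − 0.0136·547/(2·3.86) = 2.0445 − 0.96363 = 1.0809.
h = 1.0809² = 1.1683 m.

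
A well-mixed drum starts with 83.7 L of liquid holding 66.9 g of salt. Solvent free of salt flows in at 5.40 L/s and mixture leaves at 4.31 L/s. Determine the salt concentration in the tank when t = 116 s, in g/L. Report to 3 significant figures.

Let m(t) be the amount of salt. Volume: V(t) = V₀ + (Q_in − Q_out) t = 83.7 + 1.0900 t; V(116) = 210.14 L.
Solute balance: dm/dt = 0 − Q_out C = −Q_out m/V(t).
dm/m = −Q_out dt/(V₀ + 1.0900 t); integrating gives ln(m/m₀) = −(Q_out/(Q_in−Q_out)) ln(V/V₀).
m = m₀ (V₀/V)^(Q_out/(Q_in−Q_out)) = 66.9 × (83.7/210.14)^(3.9541) = 1.7564 g.
C = m/V = 1.7564/210.14 = 0.0083584 g/L.

0.00836 g/L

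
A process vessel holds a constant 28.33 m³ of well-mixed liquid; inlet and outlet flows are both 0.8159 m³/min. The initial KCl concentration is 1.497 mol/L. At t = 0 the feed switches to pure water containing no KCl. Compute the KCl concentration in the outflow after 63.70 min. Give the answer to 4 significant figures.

0.2390 mol/L

Mass balance on the solute (V constant): V dC/dt = Q(C_in − C).
Rewrite as dC/dt + C/τ = C_in/τ, τ = V/Q = 34.7224 min.
C approaches C_in exponentially: C(t) = C_in + (C₀ − C_in) e^(−t/τ).
C(63.70) = 0 + (1.497 − 0)·e^(−63.70/34.7224) = 0 + (1.49700)·0.159685 = 0.239049 mol/L.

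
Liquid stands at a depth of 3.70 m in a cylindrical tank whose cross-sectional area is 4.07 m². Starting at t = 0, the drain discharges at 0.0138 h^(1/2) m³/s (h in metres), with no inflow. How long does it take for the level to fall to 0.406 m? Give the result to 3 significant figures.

759 s

With no inflow, A dh/dt = −0.0138 √h.
This is separable: 2 d(√h)/dt = −0.0138/A, so √h = √h₀ − (0.0138/(2A)) t.
t = 2A(√h₀ − √h)/0.0138 = 2·4.07·(√3.70 − √0.406)/0.0138
  = 8.1400 × (1.9235 − 0.63718) / 0.0138 = 758.76 s.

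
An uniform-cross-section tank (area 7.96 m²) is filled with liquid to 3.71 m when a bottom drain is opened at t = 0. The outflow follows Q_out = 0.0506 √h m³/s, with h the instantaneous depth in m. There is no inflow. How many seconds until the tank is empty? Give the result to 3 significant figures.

With no inflow, A dh/dt = −0.0506 √h.
Separate and integrate: 2(√h − √h₀) = −(0.0506/A) t.
Set h = 0: 2√h₀ = (0.0506/A) t_empty ⇒ t_empty = 2A√h₀/0.0506.
t_empty = 2·7.96·√3.71/0.0506 = 15.920·1.9261/0.0506 = 606.01 s.

606 s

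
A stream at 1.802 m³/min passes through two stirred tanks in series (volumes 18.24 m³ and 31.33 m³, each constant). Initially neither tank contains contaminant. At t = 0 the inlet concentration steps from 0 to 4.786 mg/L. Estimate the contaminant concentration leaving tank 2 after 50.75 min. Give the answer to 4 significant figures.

4.212 mg/L

Species balance on tank i: dCᵢ/dt = (Cᵢ₋₁ − Cᵢ)/τᵢ with τᵢ = Vᵢ/Q.
τ₁ = 18.24/1.802 = 10.1221 min; τ₂ = 31.33/1.802 = 17.3862 min.
Tank 1: C₁ = C_in(1 − e^(−t/τ₁)). Tank 2 (τ₁ ≠ τ₂): C₂ = C_in[1 − (τ₁ e^(−t/τ₁) − τ₂ e^(−t/τ₂))/(τ₁ − τ₂)].
At t = 50.75: e^(−t/τ₁) = 0.00664568, e^(−t/τ₂) = 0.0539890.
C₂ = 4.786·[1 − (10.1221·0.00664568 − 17.3862·0.0539890)/(-7.26415)] = 4.786·0.880041 = 4.21188 mg/L.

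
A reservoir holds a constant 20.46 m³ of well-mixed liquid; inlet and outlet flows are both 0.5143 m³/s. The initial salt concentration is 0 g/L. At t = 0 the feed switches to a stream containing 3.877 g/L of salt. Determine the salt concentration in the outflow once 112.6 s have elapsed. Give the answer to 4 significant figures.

Mass balance on the solute (V constant): V dC/dt = Q(C_in − C).
Rewrite as dC/dt + C/τ = C_in/τ, τ = V/Q = 39.7822 s.
C approaches C_in exponentially: C(t) = C_in + (C₀ − C_in) e^(−t/τ).
C(112.6) = 3.877 + (0 − 3.877)·e^(−112.6/39.7822) = 3.877 + (-3.87700)·0.0589887 = 3.64830 g/L.

3.648 g/L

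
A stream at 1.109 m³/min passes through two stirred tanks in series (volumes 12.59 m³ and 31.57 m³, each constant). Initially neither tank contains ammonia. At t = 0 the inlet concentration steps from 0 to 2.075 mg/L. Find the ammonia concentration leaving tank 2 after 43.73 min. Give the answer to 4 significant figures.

Each tank obeys Vᵢ dCᵢ/dt = Q(Cᵢ₋₁ − Cᵢ), so τᵢ = Vᵢ/Q.
τ₁ = 12.59/1.109 = 11.3526 min; τ₂ = 31.57/1.109 = 28.4671 min.
Tank 1: C₁ = C_in(1 − e^(−t/τ₁)). Tank 2 (τ₁ ≠ τ₂): C₂ = C_in[1 − (τ₁ e^(−t/τ₁) − τ₂ e^(−t/τ₂))/(τ₁ − τ₂)].
At t = 43.73: e^(−t/τ₁) = 0.0212374, e^(−t/τ₂) = 0.215206.
C₂ = 2.075·[1 − (11.3526·0.0212374 − 28.4671·0.215206)/(-17.1145)] = 2.075·0.656129 = 1.36147 mg/L.

1.361 mg/L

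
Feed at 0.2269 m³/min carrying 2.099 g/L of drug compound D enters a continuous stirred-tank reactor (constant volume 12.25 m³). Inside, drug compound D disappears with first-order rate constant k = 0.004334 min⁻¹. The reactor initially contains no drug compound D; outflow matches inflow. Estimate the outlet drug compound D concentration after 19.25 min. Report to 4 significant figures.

0.6055 g/L

V dC/dt = Q(C_in − C) − k V C.
This is linear with rate a = Q/V + k = 0.0228564 min⁻¹.
C_ss = Q C_in/(Q + kV) = 1.70099 g/L; C(t) = C_ss + (C₀ − C_ss) e^(−a t).
C(19.25) = 1.70099 + (-1.70099)·e^(−0.0228564·19.25) = 1.70099 + (-1.70099)·0.644045 = 0.605476 g/L.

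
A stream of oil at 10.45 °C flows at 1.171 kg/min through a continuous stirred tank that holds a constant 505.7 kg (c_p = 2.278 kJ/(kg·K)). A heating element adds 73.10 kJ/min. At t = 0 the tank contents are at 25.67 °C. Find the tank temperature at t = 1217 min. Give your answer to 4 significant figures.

37.13 °C

Energy balance: M c_p dT/dt = ṁ c_p (T_in − T) + 73.10.
τ = M/ṁ = 431.853 min; T_ss = T_in + Q̇/(ṁ c_p) = 10.45 + 73.10/(1.171·2.278) = 37.8535 °C.
T approaches T_ss exponentially: T(t) = T_ss + (T₀ − T_ss) e^(−t/τ).
T(1217) = 37.8535 + (-12.1835)·e^(−1217/431.853) = 37.8535 + (-12.1835)·0.0597200 = 37.1259 °C.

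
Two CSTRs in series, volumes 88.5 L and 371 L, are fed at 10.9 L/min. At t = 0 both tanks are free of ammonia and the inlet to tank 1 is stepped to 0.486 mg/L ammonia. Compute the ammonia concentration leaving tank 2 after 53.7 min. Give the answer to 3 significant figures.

0.354 mg/L

Time constants: τᵢ = Vᵢ/Q for each well-mixed tank.
τ₁ = 88.5/10.9 = 8.1193 min; τ₂ = 371/10.9 = 34.037 min.
Tank 1: C₁ = C_in(1 − e^(−t/τ₁)). Tank 2 (τ₁ ≠ τ₂): C₂ = C_in[1 − (τ₁ e^(−t/τ₁) − τ₂ e^(−t/τ₂))/(τ₁ − τ₂)].
At t = 53.7: e^(−t/τ₁) = 0.0013416, e^(−t/τ₂) = 0.20645.
C₂ = 0.486·[1 − (8.1193·0.0013416 − 34.037·0.20645)/(-25.917)] = 0.486·0.72930 = 0.35444 mg/L.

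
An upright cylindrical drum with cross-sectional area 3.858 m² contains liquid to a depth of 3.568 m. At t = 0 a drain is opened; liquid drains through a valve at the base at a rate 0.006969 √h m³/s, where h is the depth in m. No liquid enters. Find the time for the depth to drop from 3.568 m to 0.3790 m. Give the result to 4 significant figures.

1410 s

A dh/dt = −Q_out = −0.006969 √h.
This is separable: 2 d(√h)/dt = −0.006969/A, so √h = √h₀ − (0.006969/(2A)) t.
t = 2A(√h₀ − √h)/0.006969 = 2·3.858·(√3.568 − √0.3790)/0.006969
  = 7.71600 × (1.88892 − 0.615630) / 0.006969 = 1409.77 s.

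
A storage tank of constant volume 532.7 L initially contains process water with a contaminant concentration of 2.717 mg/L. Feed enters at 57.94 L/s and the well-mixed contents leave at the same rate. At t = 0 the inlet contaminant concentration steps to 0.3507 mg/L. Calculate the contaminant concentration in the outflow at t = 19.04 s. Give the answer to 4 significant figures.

Unsteady species balance (constant V, well mixed): V dC/dt = Q(C_in − C).
Rewrite as dC/dt + C/τ = C_in/τ, τ = V/Q = 9.19399 s.
Integrating: C(t) = C_in + (C₀ − C_in) e^(−t/τ).
C(19.04) = 0.3507 + (2.717 − 0.3507)·e^(−19.04/9.19399) = 0.3507 + (2.36630)·0.126070 = 0.649020 mg/L.

0.6490 mg/L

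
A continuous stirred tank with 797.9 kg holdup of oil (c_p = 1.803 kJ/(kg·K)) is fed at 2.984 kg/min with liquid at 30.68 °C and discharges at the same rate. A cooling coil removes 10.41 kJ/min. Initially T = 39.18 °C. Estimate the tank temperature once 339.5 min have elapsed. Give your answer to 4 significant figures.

31.68 °C

M c_p dT/dt = ṁ c_p (T_in − T) − Q̇.
τ = M/ṁ = 267.393 min; T_ss = T_in − Q̇/(ṁ c_p) = 30.68 − 10.41/(2.984·1.803) = 28.7451 °C.
T approaches T_ss exponentially: T(t) = T_ss + (T₀ − T_ss) e^(−t/τ).
T(339.5) = 28.7451 + (10.4349)·e^(−339.5/267.393) = 28.7451 + (10.4349)·0.280925 = 31.6765 °C.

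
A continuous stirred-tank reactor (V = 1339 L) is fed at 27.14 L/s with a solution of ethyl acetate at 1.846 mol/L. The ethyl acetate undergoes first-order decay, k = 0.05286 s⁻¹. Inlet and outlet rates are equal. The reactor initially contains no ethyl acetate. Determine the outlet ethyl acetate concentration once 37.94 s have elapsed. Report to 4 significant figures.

0.4797 mol/L

V dC/dt = Q(C_in − C) − k V C.
dC/dt = (Q/V) C_in − (Q/V + k) C; effective rate a = Q/V + k = 0.0202689 + 0.05286 = 0.0731289 s⁻¹.
C_ss = Q C_in/(Q + kV) = 0.511649 mol/L; C(t) = C_ss + (C₀ − C_ss) e^(−a t).
C(37.94) = 0.511649 + (-0.511649)·e^(−0.0731289·37.94) = 0.511649 + (-0.511649)·0.0623801 = 0.479732 mol/L.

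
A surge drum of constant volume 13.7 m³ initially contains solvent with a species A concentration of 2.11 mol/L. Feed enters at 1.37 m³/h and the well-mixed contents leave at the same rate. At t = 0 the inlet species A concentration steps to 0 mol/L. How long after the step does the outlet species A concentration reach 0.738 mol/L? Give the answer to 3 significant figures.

Species balance: V dC/dt = Q(C_in − C) ⇒ τ = V/Q = 10.000 h.
C(t) = C_in + (C₀ − C_in) e^(−t/τ). Set C = 0.738 and solve for t:
e^(−t/τ) = (C − C_in)/(C₀ − C_in) = (0.738 − 0)/(2.11 − 0) = 0.34976
t = −τ ln(…) = 10.000 × 1.0505 = 10.505 h.

10.5 h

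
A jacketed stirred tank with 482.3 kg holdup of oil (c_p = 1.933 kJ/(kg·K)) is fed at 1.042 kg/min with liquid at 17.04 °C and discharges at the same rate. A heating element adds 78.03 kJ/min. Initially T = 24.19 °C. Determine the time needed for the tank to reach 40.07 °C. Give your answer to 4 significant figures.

M c_p dT/dt = ṁ c_p (T_in − T) + Q̇.
τ = M/ṁ = 462.860 min; T_ss = T_in + Q̇/(ṁ c_p) = 55.7802 °C.
T(t) = T_ss + (T₀ − T_ss) e^(−t/τ). Set T = 40.07:
e^(−t/τ) = (40.07 − 55.7802)/(24.19 − 55.7802) = 0.497313
t = −462.860 · ln(0.497313) = 323.324 min.

323.3 min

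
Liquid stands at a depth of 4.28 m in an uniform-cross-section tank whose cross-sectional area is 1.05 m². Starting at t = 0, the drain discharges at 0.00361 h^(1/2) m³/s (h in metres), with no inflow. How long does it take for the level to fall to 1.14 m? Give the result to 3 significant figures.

A dh/dt = −Q_out = −0.00361 √h.
This is separable: 2 d(√h)/dt = −0.00361/A, so √h = √h₀ − (0.00361/(2A)) t.
t = 2A(√h₀ − √h)/0.00361 = 2·1.05·(√4.28 − √1.14)/0.00361
  = 2.1000 × (2.0688 − 1.0677) / 0.00361 = 582.36 s.

582 s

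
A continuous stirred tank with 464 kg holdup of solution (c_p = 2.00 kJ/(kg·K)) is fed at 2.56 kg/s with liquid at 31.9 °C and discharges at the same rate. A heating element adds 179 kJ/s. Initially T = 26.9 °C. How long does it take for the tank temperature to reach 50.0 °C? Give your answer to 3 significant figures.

Unsteady energy balance on the tank contents: M c_p dT/dt = ṁ c_p (T_in − T) + 179.
τ = M/ṁ = 181.25 s; T_ss = T_in + Q̇/(ṁ c_p) = 66.861 °C.
T(t) = T_ss + (T₀ − T_ss) e^(−t/τ). Set T = 50.0:
e^(−t/τ) = (50.0 − 66.861)/(26.9 − 66.861) = 0.42194
t = −181.25 · ln(0.42194) = 156.40 s.

156 s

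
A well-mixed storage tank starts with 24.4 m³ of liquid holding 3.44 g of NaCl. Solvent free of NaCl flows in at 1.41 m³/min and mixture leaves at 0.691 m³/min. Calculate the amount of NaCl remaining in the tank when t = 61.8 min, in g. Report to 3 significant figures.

1.27 g

Total volume: dV/dt = Q_in − Q_out = 0.71900 m³/min, so V(t) = 24.4 + 0.71900 t and V(61.8) = 68.834 m³.
Species balance (pure solvent in): dm/dt = −Q_out · m/V(t).
Separate: dm/m = −Q_out dt/V(t) ⇒ ln(m/m₀) = −(Q_out/(Q_in−Q_out)) ln(V/V₀).
m = m₀ (V₀/V)^(Q_out/(Q_in−Q_out)) = 3.44 × (24.4/68.834)^(0.96106) = 1.2697 g.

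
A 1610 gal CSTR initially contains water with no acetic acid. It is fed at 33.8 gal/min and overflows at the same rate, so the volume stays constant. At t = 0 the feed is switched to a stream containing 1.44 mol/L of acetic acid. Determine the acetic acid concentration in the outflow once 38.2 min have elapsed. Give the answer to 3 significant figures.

Accumulation = in − out for the solute gives V dC/dt = Q(C_in − C).
So dC/dt = (C_in − C)/τ with τ = V/Q = 1610/33.8 = 47.633 min.
Solution: C(t) = C_in + (C₀ − C_in) e^(−t/τ).
C(38.2) = 1.44 + (0 − 1.44)·e^(−38.2/47.633) = 1.44 + (-1.4400)·0.44845 = 0.79424 mol/L.

0.794 mol/L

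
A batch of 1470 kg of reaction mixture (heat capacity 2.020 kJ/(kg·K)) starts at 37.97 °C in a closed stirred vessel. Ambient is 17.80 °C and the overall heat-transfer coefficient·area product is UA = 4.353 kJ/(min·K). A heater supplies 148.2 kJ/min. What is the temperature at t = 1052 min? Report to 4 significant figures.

48.88 °C

Unsteady energy balance on the tank contents: M c_p dT/dt = −UA(T − T_amb) + Q̇.
dT/dt = (T_ss − T)/τ with T_ss = T_amb + Q̇/UA = 17.80 + 148.2/4.353 = 51.8455 °C, τ = M c_p/UA = 1470·2.020/4.353 = 682.150 min.
Solution: T(t) = T_ss + (T₀ − T_ss) e^(−t/τ).
T(1052) = 51.8455 + (-13.8755)·0.213914 = 48.8773 °C.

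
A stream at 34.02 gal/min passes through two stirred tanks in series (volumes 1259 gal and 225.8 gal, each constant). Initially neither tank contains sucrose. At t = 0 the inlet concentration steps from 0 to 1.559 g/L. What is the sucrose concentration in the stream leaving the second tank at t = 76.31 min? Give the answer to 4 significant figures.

1.317 g/L

Each tank obeys Vᵢ dCᵢ/dt = Q(Cᵢ₋₁ − Cᵢ), so τᵢ = Vᵢ/Q.
τ₁ = 1259/34.02 = 37.0076 min; τ₂ = 225.8/34.02 = 6.63727 min.
Solving the cascade with C₁(0)=C₂(0)=0 gives C₂(t) = C_in[1 − (τ₁ e^(−t/τ₁) − τ₂ e^(−t/τ₂))/(τ₁ − τ₂)].
At t = 76.31: e^(−t/τ₁) = 0.127198, e^(−t/τ₂) = 1.01586e-05.
C₂ = 1.559·[1 − (37.0076·0.127198 − 6.63727·1.01586e-05)/(30.3704)] = 1.559·0.845005 = 1.31736 g/L.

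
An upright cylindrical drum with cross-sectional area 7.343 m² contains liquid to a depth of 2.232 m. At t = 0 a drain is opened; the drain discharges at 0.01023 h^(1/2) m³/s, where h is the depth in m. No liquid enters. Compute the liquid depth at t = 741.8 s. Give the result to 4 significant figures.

0.9550 m

With no inflow, A dh/dt = −0.01023 √h.
This is separable: 2 d(√h)/dt = −0.01023/A, so √h = √h₀ − (0.01023/(2A)) t.
√h = √2.232 − 0.01023·741.8/(2·7.343) = 1.49399 − 0.516724 = 0.977264.
h = 0.977264² = 0.955044 m.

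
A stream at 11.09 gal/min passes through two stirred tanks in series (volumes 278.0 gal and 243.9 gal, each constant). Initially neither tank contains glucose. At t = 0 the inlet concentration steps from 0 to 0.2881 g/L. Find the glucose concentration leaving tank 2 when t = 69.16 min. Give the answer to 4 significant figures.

0.2281 g/L

Each tank obeys Vᵢ dCᵢ/dt = Q(Cᵢ₋₁ − Cᵢ), so τᵢ = Vᵢ/Q.
τ₁ = 278.0/11.09 = 25.0676 min; τ₂ = 243.9/11.09 = 21.9928 min.
Tank 1: C₁ = C_in(1 − e^(−t/τ₁)). Tank 2 (τ₁ ≠ τ₂): C₂ = C_in[1 − (τ₁ e^(−t/τ₁) − τ₂ e^(−t/τ₂))/(τ₁ − τ₂)].
At t = 69.16: e^(−t/τ₁) = 0.0633591, e^(−t/τ₂) = 0.0430812.
C₂ = 0.2881·[1 − (25.0676·0.0633591 − 21.9928·0.0430812)/(3.07484)] = 0.2881·0.791604 = 0.228061 g/L.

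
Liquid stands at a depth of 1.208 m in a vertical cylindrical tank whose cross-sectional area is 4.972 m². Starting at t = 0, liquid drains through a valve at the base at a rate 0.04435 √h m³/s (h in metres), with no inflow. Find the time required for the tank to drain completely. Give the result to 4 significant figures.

Mass balance (ρ constant): A dh/dt = −0.04435 √h.
This is separable: 2 d(√h)/dt = −0.04435/A, so √h = √h₀ − (0.04435/(2A)) t.
Tank is empty when √h = 0: t_empty = 2A√h₀/0.04435.
t_empty = 2·4.972·√1.208/0.04435 = 9.94400·1.09909/0.04435 = 246.434 s.

246.4 s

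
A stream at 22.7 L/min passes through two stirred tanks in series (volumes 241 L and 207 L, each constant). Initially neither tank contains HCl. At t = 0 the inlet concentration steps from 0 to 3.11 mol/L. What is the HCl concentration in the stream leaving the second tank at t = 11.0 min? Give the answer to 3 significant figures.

0.955 mol/L

Species balance on tank i: dCᵢ/dt = (Cᵢ₋₁ − Cᵢ)/τᵢ with τᵢ = Vᵢ/Q.
τ₁ = 241/22.7 = 10.617 min; τ₂ = 207/22.7 = 9.1189 min.
Tank 1: C₁ = C_in(1 − e^(−t/τ₁)). Tank 2 (τ₁ ≠ τ₂): C₂ = C_in[1 − (τ₁ e^(−t/τ₁) − τ₂ e^(−t/τ₂))/(τ₁ − τ₂)].
At t = 11.0: e^(−t/τ₁) = 0.35484, e^(−t/τ₂) = 0.29931.
C₂ = 3.11·[1 − (10.617·0.35484 − 9.1189·0.29931)/(1.4978)] = 3.11·0.30710 = 0.95508 mol/L.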